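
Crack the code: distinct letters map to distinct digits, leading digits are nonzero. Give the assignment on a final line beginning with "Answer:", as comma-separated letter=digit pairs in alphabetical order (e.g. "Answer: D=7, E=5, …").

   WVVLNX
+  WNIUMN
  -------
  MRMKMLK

Step 1. [col 1: X + N ≡ K (mod 10)] no forcing yet in column 1 (carry-in 0); N=7 is free and consistent — try it, so N=7.
Step 2. [col 1: X + N ≡ K (mod 10)] K=5 is one option consistent with column 1 (X + N ≡ K (mod 10), carry-in 0) — take it. So K=5.
Step 3. [col 1: X + N ≡ K (mod 10)] column 1 reads X+N+carry(0)=K with N=7, K=5; with digits 5,7 already taken and all letters distinct, the only value for X is 8 ⇒ X=8.
Step 4. [col 2: N + M ≡ L (mod 10)] M=1 is one option consistent with column 2 (N + M ≡ L (mod 10), carry-in 1) — take it ⇒ M=1.
Step 5. [col 2: N + M ≡ L (mod 10)] in column 2 we have N+M≡L with carry-in 1; given N=7, M=1 and digits 1,5,7,8 already taken and all letters distinct, that pins L to 9, so L=9.
Step 6. [col 3: L + U ≡ M (mod 10)] column 3 reads L+U+carry(0)=M with L=9, M=1; with digits 1,5,7,8,9 already taken and all letters distinct, the only value for U is 2. So U=2.
Step 7. [col 4: V + I ≡ K (mod 10)] no forcing yet in column 4 (carry-in 1); V=4 is free and consistent — try it ⇒ V=4.
Step 8. [col 4: V + I ≡ K (mod 10)] column 4 reads V+I+carry(1)=K with V=4, K=5; with digits 1,2,4,5,7,8,9 already taken and all letters distinct, the only value for I is 0. So I=0.
Step 9. [col 6: W + W ≡ R (mod 10)] column 6: given nothing yet, carry-in 1, and digits 0,1,2,4,5,7,8,9 already taken and all letters distinct, W+W≡R (mod 10) forces W=6, so W=6.
Step 10. [col 6: W + W ≡ R (mod 10)] in column 6 we have W+W≡R with carry-in 1; given W=6 and digits 0,1,2,4,5,6,7,8,9 already taken and all letters distinct, that pins R to 3 ⇒ R=3.

Answer: I=0, K=5, L=9, M=1, N=7, R=3, U=2, V=4, W=6, X=8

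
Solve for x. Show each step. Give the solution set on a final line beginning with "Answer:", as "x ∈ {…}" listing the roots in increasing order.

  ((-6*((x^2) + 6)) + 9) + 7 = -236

Step 1. [((-6*((x^2) + 6)) + 9) + 7 = -236] peel the +7: subtract 7 from each side. So sub: (-6*((x^2) + 6)) + 9 = -243.
Step 2. [(-6*((x^2) + 6)) + 9 = -243] peel the +9: subtract 9 from each side. So sub: -6*((x^2) + 6) = -252.
Step 3. [-6*((x^2) + 6) = -252] -6 out front; divide by -6, so div: (x^2) + 6 = 42.
Step 4. [(x^2) + 6 = 42] the outer +6 inverts by subtracting 6 ⇒ sub: x^2 = 36.
Step 5. [x^2 = 36] 36 ≥ 0, LHS is (·)² — take ±√, so sqrt: x = 6 or -6.

Answer: x ∈ {-6, 6}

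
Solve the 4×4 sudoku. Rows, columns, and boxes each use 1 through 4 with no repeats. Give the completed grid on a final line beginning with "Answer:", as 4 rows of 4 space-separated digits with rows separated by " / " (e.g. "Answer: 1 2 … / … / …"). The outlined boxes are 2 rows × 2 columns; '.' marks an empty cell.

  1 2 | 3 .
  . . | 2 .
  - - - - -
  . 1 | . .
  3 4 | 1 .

Step 1. [r3c4∈{2,3,4}] in row 3, 3 fits only at r3c4, so r3c4=3.
Step 2. [r2c1∈{4}] nothing but 4 survives at r2c1 ⇒ r2c1=4.
Step 3. [r2c2∈{3}] nothing but 3 survives at r2c2, so r2c2=3.
Step 4. [r3c1∈{2}] r3c1's peers cover all but 2 ⇒ r3c1=2.
Step 5. [r4c4∈{2}] r4c4 is down to just 2, so r4c4=2.
Step 6. [r3c3∈{4}] r3c3's peers cover all but 4 ⇒ r3c3=4.
Step 7. [r2c4∈{1}] r2c4 has the single candidate 1. So r2c4=1.
Step 8. [r1c4∈{4}] nothing but 4 survives at r1c4 ⇒ r1c4=4.

Answer: 1 2 3 4 / 4 3 2 1 / 2 1 4 3 / 3 4 1 2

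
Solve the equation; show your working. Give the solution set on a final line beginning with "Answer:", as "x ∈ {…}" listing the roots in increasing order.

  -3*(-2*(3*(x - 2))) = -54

Step 1. [-3*(-2*(3*(x - 2))) = -54] -3 out front; divide by -3 ⇒ div: -2*(3*(x - 2)) = 18.
Step 2. [-2*(3*(x - 2)) = 18] -2 out front; divide by -2, so div: 3*(x - 2) = -9.
Step 3. [3*(x - 2) = -9] divide by the outer 3. So div: x - 2 = -3.
Step 4. [x - 2 = -3] the outer -2 inverts by adding 2, so sub: x = -1.

Answer: x ∈ {-1}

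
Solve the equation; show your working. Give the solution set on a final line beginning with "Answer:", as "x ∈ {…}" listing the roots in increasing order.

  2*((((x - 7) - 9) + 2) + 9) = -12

Step 1. [2*((((x - 7) - 9) + 2) + 9) = -12] divide by the outer 2 ⇒ div: (((x - 7) - 9) + 2) + 9 = -6.
Step 2. [(((x - 7) - 9) + 2) + 9 = -6] the outer +9 inverts by subtracting 9 ⇒ sub: ((x - 7) - 9) + 2 = -15.
Step 3. [((x - 7) - 9) + 2 = -15] subtract 2: x sits inside (… + 2), so sub: (x - 7) - 9 = -17.
Step 4. [(x - 7) - 9 = -17] -9 is outermost — add 9 both sides, so sub: x - 7 = -8.
Step 5. [x - 7 = -8] the outer -7 inverts by adding 7 ⇒ sub: x = -1.

Answer: x ∈ {-1}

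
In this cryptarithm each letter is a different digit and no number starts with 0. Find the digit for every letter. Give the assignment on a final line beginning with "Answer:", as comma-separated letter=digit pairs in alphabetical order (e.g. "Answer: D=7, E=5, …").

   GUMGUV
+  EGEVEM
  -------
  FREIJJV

Step 1. [col 1: V + M ≡ V (mod 10)] from column 1 (nothing yet, carry-in 0, all letters distinct, none taken yet): M must equal 0, so M=0.
Step 2. [F] the sum has 7 digits but both addends have 6; that extra leading digit F is the final carry, namely 1 ⇒ F=1.
Step 3. [col 1: V + M ≡ V (mod 10)] several values work for V in column 1 (V + M ≡ V (mod 10), carry-in 0); try V=3 ⇒ V=3.
Step 4. [col 2: U + E ≡ J (mod 10)] E=5 is one option consistent with column 2 (U + E ≡ J (mod 10), carry-in 0) — take it. So E=5.
Step 5. [col 2: U + E ≡ J (mod 10)] column 2 (U + E ≡ J (mod 10), carry-in 0) doesn't pin U yet; pick U=7 and continue ⇒ U=7.
Step 6. [col 2: U + E ≡ J (mod 10)] column 2: given U=7, E=5, carry-in 0, and digits 0,1,3,5,7 already taken and all letters distinct, U+E≡J (mod 10) forces J=2, so J=2.
Step 7. [col 3: G + V ≡ J (mod 10)] column 3 reads G+V+carry(1)=J with V=3, J=2; with digits 0,1,2,3,5,7 already taken and all letters distinct, the only value for G is 8. So G=8.
Step 8. [col 4: M + E ≡ I (mod 10)] column 4: given M=0, E=5, carry-in 1, and digits 0,1,2,3,5,7,8 already taken and all letters distinct, M+E≡I (mod 10) forces I=6 ⇒ I=6.
Step 9. [col 6: G + E ≡ R (mod 10)] column 6: given G=8, E=5, carry-in 1, and digits 0,1,2,3,5,6,7,8 already taken and all letters distinct, G+E≡R (mod 10) forces R=4 ⇒ R=4.

Answer: E=5, F=1, G=8, I=6, J=2, M=0, R=4, U=7, V=3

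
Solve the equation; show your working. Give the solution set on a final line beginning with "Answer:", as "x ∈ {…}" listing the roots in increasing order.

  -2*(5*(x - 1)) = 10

Step 1. [-2*(5*(x - 1)) = 10] leading coefficient -2: divide by -2, so div: 5*(x - 1) = -5.
Step 2. [5*(x - 1) = -5] leading coefficient 5: divide by 5 ⇒ div: x - 1 = -1.
Step 3. [x - 1 = -1] the outer -1 inverts by adding 1, so sub: x = 0.

Answer: x ∈ {0}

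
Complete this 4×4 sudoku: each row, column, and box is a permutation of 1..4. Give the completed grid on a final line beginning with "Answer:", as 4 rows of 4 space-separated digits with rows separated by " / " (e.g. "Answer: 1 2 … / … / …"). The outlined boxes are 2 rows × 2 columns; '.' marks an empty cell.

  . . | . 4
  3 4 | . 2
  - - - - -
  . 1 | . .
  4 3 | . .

Step 1. [r3c3∈{2,3,4}] r3c3 is the only open cell in row 3 admitting 4 ⇒ r3c3=4.
Step 2. [r1c1∈{1,2}] in col 1, 1 fits only at r1c1 ⇒ r1c1=1.
Step 3. [r4c3∈{1,2}] row 4 places 2 nowhere but r4c3, so r4c3=2.
Step 4. [r2c3∈{1}] nothing but 1 survives at r2c3 ⇒ r2c3=1.
Step 5. [r3c1∈{2}] nothing but 2 survives at r3c1. So r3c1=2.
Step 6. [r1c2∈{2}] only 2 remains possible at r1c2, so r1c2=2.
Step 7. [r1c3∈{3}] r1c3 is down to just 3 ⇒ r1c3=3.
Step 8. [r3c4∈{3}] r3c4's peers cover all but 3, so r3c4=3.
Step 9. [r4c4∈{1}] r4c4 is down to just 1. So r4c4=1.

Answer: 1 2 3 4 / 3 4 1 2 / 2 1 4 3 / 4 3 2 1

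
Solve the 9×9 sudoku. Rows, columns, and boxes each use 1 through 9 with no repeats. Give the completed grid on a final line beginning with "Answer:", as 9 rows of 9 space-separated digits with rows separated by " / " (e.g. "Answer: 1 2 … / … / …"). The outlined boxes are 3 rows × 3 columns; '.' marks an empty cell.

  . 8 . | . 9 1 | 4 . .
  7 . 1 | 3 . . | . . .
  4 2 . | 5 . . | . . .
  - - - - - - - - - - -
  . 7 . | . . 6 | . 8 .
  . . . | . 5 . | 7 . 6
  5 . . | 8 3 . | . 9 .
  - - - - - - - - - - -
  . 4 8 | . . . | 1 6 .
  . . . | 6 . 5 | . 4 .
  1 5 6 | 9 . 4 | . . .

Step 1. [r6c7∈{2}] only 2 remains possible at r6c7 ⇒ r6c7=2.
Step 2. [r7c9∈{2,3,5,7,9}] across row 7, 5 lands solely at r7c9. So r7c9=5.
Step 3. [r7c1∈{2,3,9}] row 7 places 9 nowhere but r7c1 ⇒ r7c1=9.
Step 4. [r4c3∈{2,3,4,9}] row 4 places 9 nowhere but r4c3 ⇒ r4c3=9.
Step 5. [r3c3∈{3}] only 3 remains possible at r3c3. So r3c3=3.
Step 6. [r8c5∈{1,2,7,8}] row 8 places 1 nowhere but r8c5. So r8c5=1.
Step 7. [r9c5∈{2,7,8}] in box 8, 8 fits only at r9c5. So r9c5=8.
Step 8. [r9c7∈{3}] nothing but 3 survives at r9c7, so r9c7=3.
Step 9. [r2c2∈{6,9}] r2c2 is the only open cell in col 2 admitting 9 ⇒ r2c2=9.
Step 10. [r2c5∈{2,4,6}] in row 2, 4 fits only at r2c5, so r2c5=4.
Step 11. [r4c5∈{2}] r4c5 is down to just 2. So r4c5=2.
Step 12. [r4c1∈{3}] nothing but 3 survives at r4c1. So r4c1=3.
Step 13. [r7c5∈{7}] only 7 remains possible at r7c5, so r7c5=7.
Step 14. [r1c4∈{2,7}] col 4 places 7 nowhere but r1c4. So r1c4=7.
Step 15. [r2c6∈{2,8}] box 2 places 2 nowhere but r2c6 ⇒ r2c6=2.
Step 16. [r2c9∈{8}] r2c9's peers cover all but 8, so r2c9=8.
Step 17. [r8c1∈{2}] only 2 remains possible at r8c1 ⇒ r8c1=2.
Step 18. [r5c2∈{1}] nothing but 1 survives at r5c2. So r5c2=1.
Step 19. [r6c9∈{1,4}] across row 6, 1 lands solely at r6c9. So r6c9=1.
Step 20. [r1c9∈{2,3}] across col 9, 3 lands solely at r1c9. So r1c9=3.
Step 21. [r2c7∈{5,6}] across row 2, 6 lands solely at r2c7. So r2c7=6.
Step 22. [r1c8∈{2,5}] row 1 places 2 nowhere but r1c8. So r1c8=2.
Step 23. [r9c8∈{7}] nothing but 7 survives at r9c8 ⇒ r9c8=7.
Step 24. [r8c9∈{9}] r8c9 has the single candidate 9. So r8c9=9.
Step 25. [r5c4∈{4}] nothing but 4 survives at r5c4 ⇒ r5c4=4.
Step 26. [r4c7∈{5}] r4c7 has the single candidate 5 ⇒ r4c7=5.
Step 27. [r5c8∈{3}] r5c8 has the single candidate 3, so r5c8=3.
Step 28. [r3c8∈{1}] r3c8 has the single candidate 1, so r3c8=1.
Step 29. [r3c6∈{8}] r3c6 has the single candidate 8 ⇒ r3c6=8.
Step 30. [r5c6∈{9}] nothing but 9 survives at r5c6, so r5c6=9.
Step 31. [r6c3∈{4}] r6c3 has the single candidate 4 ⇒ r6c3=4.
Step 32. [r8c3∈{7}] r8c3 has the single candidate 7, so r8c3=7.
Step 33. [r1c3∈{5}] r1c3's peers cover all but 5, so r1c3=5.
Step 34. [r3c7∈{9}] only 9 remains possible at r3c7. So r3c7=9.
Step 35. [r5c3∈{2}] nothing but 2 survives at r5c3 ⇒ r5c3=2.
Step 36. [r3c5∈{6}] nothing but 6 survives at r3c5. So r3c5=6.
Step 37. [r8c2∈{3}] r8c2 has the single candidate 3, so r8c2=3.
Step 38. [r3c9∈{7}] r3c9 is down to just 7, so r3c9=7.
Step 39. [r8c7∈{8}] nothing but 8 survives at r8c7. So r8c7=8.
Step 40. [r7c4∈{2}] r7c4 has the single candidate 2. So r7c4=2.
Step 41. [r4c9∈{4}] only 4 remains possible at r4c9, so r4c9=4.
Step 42. [r4c4∈{1}] r4c4 has the single candidate 1. So r4c4=1.
Step 43. [r7c6∈{3}] nothing but 3 survives at r7c6. So r7c6=3.
Step 44. [r6c6∈{7}] r6c6 has the single candidate 7, so r6c6=7.
Step 45. [r1c1∈{6}] only 6 remains possible at r1c1 ⇒ r1c1=6.
Step 46. [r9c9∈{2}] r9c9 has the single candidate 2. So r9c9=2.
Step 47. [r6c2∈{6}] r6c2 has the single candidate 6 ⇒ r6c2=6.
Step 48. [r2c8∈{5}] r2c8 has the single candidate 5 ⇒ r2c8=5.
Step 49. [r5c1∈{8}] nothing but 8 survives at r5c1 ⇒ r5c1=8.

Answer: 6 8 5 7 9 1 4 2 3 / 7 9 1 3 4 2 6 5 8 / 4 2 3 5 6 8 9 1 7 / 3 7 9 1 2 6 5 8 4 / 8 1 2 4 5 9 7 3 6 / 5 6 4 8 3 7 2 9 1 / 9 4 8 2 7 3 1 6 5 / 2 3 7 6 1 5 8 4 9 / 1 5 6 9 8 4 3 7 2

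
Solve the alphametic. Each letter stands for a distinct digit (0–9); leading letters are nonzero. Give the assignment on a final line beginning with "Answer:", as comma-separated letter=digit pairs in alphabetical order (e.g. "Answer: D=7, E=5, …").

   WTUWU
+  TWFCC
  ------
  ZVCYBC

Step 1. [col 1: U + C ≡ C (mod 10)] column 1: given nothing yet, carry-in 0, and all letters distinct, none taken yet, U+C≡C (mod 10) forces U=0 ⇒ U=0.
Step 2. [Z] Z is the leading digit of a 6-digit sum of two 5-digit numbers; the final carry is exactly 1, so Z=1.
Step 3. [col 1: U + C ≡ C (mod 10)] C=5 is one option consistent with column 1 (U + C ≡ C (mod 10), carry-in 0) — take it. So C=5.
Step 4. [col 2: W + C ≡ B (mod 10)] several values work for B in column 2 (W + C ≡ B (mod 10), carry-in 0); try B=2. So B=2.
Step 5. [col 2: W + C ≡ B (mod 10)] from column 2 (C=5, B=2, carry-in 0, digits 0,1,2,5 already taken and all letters distinct): W must equal 7, so W=7.
Step 6. [col 3: U + F ≡ Y (mod 10)] no forcing yet in column 3 (carry-in 1); Y=4 is free and consistent — try it. So Y=4.
Step 7. [col 3: U + F ≡ Y (mod 10)] in column 3 we have U+F≡Y with carry-in 1; given U=0, Y=4 and digits 0,1,2,4,5,7 already taken and all letters distinct, that pins F to 3 ⇒ F=3.
Step 8. [col 4: T + W ≡ C (mod 10)] in column 4 we have T+W≡C with carry-in 0; given W=7, C=5 and digits 0,1,2,3,4,5,7 already taken and all letters distinct, that pins T to 8, so T=8.
Step 9. [col 5: W + T ≡ V (mod 10)] in column 5 we have W+T≡V with carry-in 1; given W=7, T=8 and digits 0,1,2,3,4,5,7,8 already taken and all letters distinct, that pins V to 6. So V=6.

Answer: B=2, C=5, F=3, T=8, U=0, V=6, W=7, Y=4, Z=1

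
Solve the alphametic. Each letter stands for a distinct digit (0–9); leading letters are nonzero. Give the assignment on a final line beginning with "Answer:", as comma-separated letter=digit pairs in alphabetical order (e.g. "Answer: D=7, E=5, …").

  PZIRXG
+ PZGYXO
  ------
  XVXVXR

Step 1. [col 1: G + O ≡ R (mod 10)] several values work for G in column 1 (G + O ≡ R (mod 10), carry-in 0); try G=7, so G=7.
Step 2. [col 1: G + O ≡ R (mod 10)] O=3 is one option consistent with column 1 (G + O ≡ R (mod 10), carry-in 0) — take it. So O=3.
Step 3. [col 1: G + O ≡ R (mod 10)] from column 1 (G=7, O=3, carry-in 0, digits 3,7 already taken and all letters distinct): R must equal 0. So R=0.
Step 4. [col 2: X + X ≡ X (mod 10)] column 2: given nothing yet, carry-in 1, and digits 0,3,7 already taken and all letters distinct, X+X≡X (mod 10) forces X=9. So X=9.
Step 5. [col 3: R + Y ≡ V (mod 10)] Y=5 is one option consistent with column 3 (R + Y ≡ V (mod 10), carry-in 1) — take it, so Y=5.
Step 6. [col 3: R + Y ≡ V (mod 10)] in column 3 we have R+Y≡V with carry-in 1; given R=0, Y=5 and digits 0,3,5,7,9 already taken and all letters distinct, that pins V to 6. So V=6.
Step 7. [col 4: I + G ≡ X (mod 10)] column 4: given G=7, X=9, carry-in 0, and digits 0,3,5,6,7,9 already taken and all letters distinct, I+G≡X (mod 10) forces I=2 ⇒ I=2.
Step 8. [col 5: Z + Z ≡ V (mod 10)] from column 5 (V=6, carry-in 0, digits 0,2,3,5,6,7,9 already taken and all letters distinct): Z must equal 8. So Z=8.
Step 9. [col 6: P + P ≡ X (mod 10)] in column 6 we have P+P≡X with carry-in 1; given X=9 and digits 0,2,3,5,6,7,8,9 already taken and all letters distinct, that pins P to 4 ⇒ P=4.

Answer: G=7, I=2, O=3, P=4, R=0, V=6, X=9, Y=5, Z=8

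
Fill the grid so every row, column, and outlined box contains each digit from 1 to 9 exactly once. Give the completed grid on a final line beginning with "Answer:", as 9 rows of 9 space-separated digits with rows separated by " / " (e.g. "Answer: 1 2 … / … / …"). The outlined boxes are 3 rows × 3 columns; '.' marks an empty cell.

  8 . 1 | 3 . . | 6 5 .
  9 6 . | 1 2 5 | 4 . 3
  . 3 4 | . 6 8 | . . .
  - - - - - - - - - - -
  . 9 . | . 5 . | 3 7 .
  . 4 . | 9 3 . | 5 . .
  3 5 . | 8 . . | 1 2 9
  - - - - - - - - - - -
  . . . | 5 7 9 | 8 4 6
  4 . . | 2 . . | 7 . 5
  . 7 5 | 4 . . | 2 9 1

Step 1. [r4c4∈{6}] nothing but 6 survives at r4c4, so r4c4=6.
Step 2. [r6c3∈{6,7}] r6c3 is the only open cell in row 6 admitting 6, so r6c3=6.
Step 3. [r6c5∈{4}] r6c5 is down to just 4 ⇒ r6c5=4.
Step 4. [r5c9∈{8}] r5c9's peers cover all but 8, so r5c9=8.
Step 5. [r8c5∈{1,8}] in col 5, 1 fits only at r8c5, so r8c5=1.
Step 6. [r1c2∈{2}] nothing but 2 survives at r1c2 ⇒ r1c2=2.
Step 7. [r3c4∈{7}] only 7 remains possible at r3c4 ⇒ r3c4=7.
Step 8. [r5c1∈{1,2,7}] across col 1, 7 lands solely at r5c1, so r5c1=7.
Step 9. [r5c3∈{2}] r5c3 has the single candidate 2 ⇒ r5c3=2.
Step 10. [r8c3∈{3,8,9}] 9 has one home in row 8: r8c3, so r8c3=9.
Step 11. [r4c1∈{1}] r4c1 has the single candidate 1, so r4c1=1.
Step 12. [r8c6∈{3,6}] 6 has one home in row 8: r8c6, so r8c6=6.
Step 13. [r6c6∈{7}] only 7 remains possible at r6c6. So r6c6=7.
Step 14. [r4c6∈{2}] r4c6's peers cover all but 2, so r4c6=2.
Step 15. [r4c3∈{8}] r4c3's peers cover all but 8. So r4c3=8.
Step 16. [r7c2∈{1}] r7c2 has the single candidate 1 ⇒ r7c2=1.
Step 17. [r3c1∈{5}] r3c1's peers cover all but 5. So r3c1=5.
Step 18. [r9c6∈{3}] r9c6 is down to just 3 ⇒ r9c6=3.
Step 19. [r8c2∈{8}] r8c2's peers cover all but 8 ⇒ r8c2=8.
Step 20. [r1c9∈{7}] r1c9 is down to just 7 ⇒ r1c9=7.
Step 21. [r8c8∈{3}] nothing but 3 survives at r8c8. So r8c8=3.
Step 22. [r1c6∈{4}] r1c6 is down to just 4 ⇒ r1c6=4.
Step 23. [r2c3∈{7}] only 7 remains possible at r2c3 ⇒ r2c3=7.
Step 24. [r1c5∈{9}] nothing but 9 survives at r1c5. So r1c5=9.
Step 25. [r7c1∈{2}] r7c1's peers cover all but 2 ⇒ r7c1=2.
Step 26. [r3c7∈{9}] nothing but 9 survives at r3c7, so r3c7=9.
Step 27. [r3c9∈{2}] r3c9 has the single candidate 2. So r3c9=2.
Step 28. [r9c1∈{6}] r9c1 is down to just 6, so r9c1=6.
Step 29. [r7c3∈{3}] r7c3's peers cover all but 3. So r7c3=3.
Step 30. [r5c6∈{1}] r5c6 has the single candidate 1, so r5c6=1.
Step 31. [r4c9∈{4}] r4c9 has the single candidate 4. So r4c9=4.
Step 32. [r3c8∈{1}] r3c8 has the single candidate 1. So r3c8=1.
Step 33. [r2c8∈{8}] r2c8's peers cover all but 8 ⇒ r2c8=8.
Step 34. [r5c8∈{6}] r5c8's peers cover all but 6, so r5c8=6.
Step 35. [r9c5∈{8}] r9c5 has the single candidate 8. So r9c5=8.

Answer: 8 2 1 3 9 4 6 5 7 / 9 6 7 1 2 5 4 8 3 / 5 3 4 7 6 8 9 1 2 / 1 9 8 6 5 2 3 7 4 / 7 4 2 9 3 1 5 6 8 / 3 5 6 8 4 7 1 2 9 / 2 1 3 5 7 9 8 4 6 / 4 8 9 2 1 6 7 3 5 / 6 7 5 4 8 3 2 9 1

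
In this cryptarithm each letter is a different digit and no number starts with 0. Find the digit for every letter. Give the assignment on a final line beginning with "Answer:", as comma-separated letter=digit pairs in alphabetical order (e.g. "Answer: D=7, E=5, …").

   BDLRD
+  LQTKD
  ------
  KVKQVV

Step 1. [col 1: D + D ≡ V (mod 10)] no forcing yet in column 1 (carry-in 0); D=5 is free and consistent — try it, so D=5.
Step 2. [K] the sum has 6 digits but both addends have 5; that extra leading digit K is the final carry, namely 1. So K=1.
Step 3. [col 1: D + D ≡ V (mod 10)] from column 1 (D=5, carry-in 0, digits 1,5 already taken and all letters distinct): V must equal 0, so V=0.
Step 4. [col 2: R + K ≡ V (mod 10)] in column 2 we have R+K≡V with carry-in 1; given K=1, V=0 and digits 0,1,5 already taken and all letters distinct, that pins R to 8 ⇒ R=8.
Step 5. [col 3: L + T ≡ Q (mod 10)] no forcing yet in column 3 (carry-in 1); Q=6 is free and consistent — try it. So Q=6.
Step 6. [col 3: L + T ≡ Q (mod 10)] T=3 is one option consistent with column 3 (L + T ≡ Q (mod 10), carry-in 1) — take it. So T=3.
Step 7. [col 3: L + T ≡ Q (mod 10)] from column 3 (T=3, Q=6, carry-in 1, digits 0,1,3,5,6,8 already taken and all letters distinct): L must equal 2 ⇒ L=2.
Step 8. [col 5: B + L ≡ V (mod 10)] in column 5 we have B+L≡V with carry-in 1; given L=2, V=0 and digits 0,1,2,3,5,6,8 already taken and all letters distinct, that pins B to 7 ⇒ B=7.

Answer: B=7, D=5, K=1, L=2, Q=6, R=8, T=3, V=0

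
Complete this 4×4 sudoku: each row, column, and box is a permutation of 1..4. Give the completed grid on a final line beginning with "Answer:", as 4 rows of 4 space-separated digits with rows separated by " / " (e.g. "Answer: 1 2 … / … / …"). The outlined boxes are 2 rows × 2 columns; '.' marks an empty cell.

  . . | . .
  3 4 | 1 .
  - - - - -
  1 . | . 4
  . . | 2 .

Step 1. [r3c3∈{3}] only 3 remains possible at r3c3, so r3c3=3.
Step 2. [r1c1∈{2}] r1c1 has the single candidate 2, so r1c1=2.
Step 3. [r3c2∈{2}] r3c2's peers cover all but 2. So r3c2=2.
Step 4. [r4c4∈{1}] nothing but 1 survives at r4c4 ⇒ r4c4=1.
Step 5. [r1c3∈{4}] r1c3 is down to just 4. So r1c3=4.
Step 6. [r1c4∈{3}] r1c4 is down to just 3, so r1c4=3.
Step 7. [r4c1∈{4}] nothing but 4 survives at r4c1, so r4c1=4.
Step 8. [r4c2∈{3}] r4c2 has the single candidate 3 ⇒ r4c2=3.
Step 9. [r1c2∈{1}] r1c2's peers cover all but 1 ⇒ r1c2=1.
Step 10. [r2c4∈{2}] r2c4's peers cover all but 2 ⇒ r2c4=2.

Answer: 2 1 4 3 / 3 4 1 2 / 1 2 3 4 / 4 3 2 1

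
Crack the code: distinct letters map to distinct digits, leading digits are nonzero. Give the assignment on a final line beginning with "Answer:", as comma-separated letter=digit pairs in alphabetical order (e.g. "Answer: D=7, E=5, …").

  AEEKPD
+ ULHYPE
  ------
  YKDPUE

Step 1. [col 1: D + E ≡ E (mod 10)] column 1 reads D+E+carry(0)=E with nothing yet; with all letters distinct, none taken yet, the only value for D is 0. So D=0.
Step 2. [col 1: D + E ≡ E (mod 10)] E=8 is one option consistent with column 1 (D + E ≡ E (mod 10), carry-in 0) — take it. So E=8.
Step 3. [col 2: P + P ≡ U (mod 10)] U=6 is one option consistent with column 2 (P + P ≡ U (mod 10), carry-in 0) — take it ⇒ U=6.
Step 4. [col 2: P + P ≡ U (mod 10)] column 2 reads P+P+carry(0)=U with U=6; with digits 0,6,8 already taken and all letters distinct, the only value for P is 3. So P=3.
Step 5. [col 3: K + Y ≡ P (mod 10)] several values work for K in column 3 (K + Y ≡ P (mod 10), carry-in 0); try K=4, so K=4.
Step 6. [col 3: K + Y ≡ P (mod 10)] in column 3 we have K+Y≡P with carry-in 0; given K=4, P=3 and digits 0,3,4,6,8 already taken and all letters distinct, that pins Y to 9 ⇒ Y=9.
Step 7. [col 4: E + H ≡ D (mod 10)] in column 4 we have E+H≡D with carry-in 1; given E=8, D=0 and digits 0,3,4,6,8,9 already taken and all letters distinct, that pins H to 1, so H=1.
Step 8. [col 5: E + L ≡ K (mod 10)] column 5 reads E+L+carry(1)=K with E=8, K=4; with digits 0,1,3,4,6,8,9 already taken and all letters distinct, the only value for L is 5 ⇒ L=5.
Step 9. [col 6: A + U ≡ Y (mod 10)] from column 6 (U=6, Y=9, carry-in 1, digits 0,1,3,4,5,6,8,9 already taken and all letters distinct): A must equal 2. So A=2.

Answer: A=2, D=0, E=8, H=1, K=4, L=5, P=3, U=6, Y=9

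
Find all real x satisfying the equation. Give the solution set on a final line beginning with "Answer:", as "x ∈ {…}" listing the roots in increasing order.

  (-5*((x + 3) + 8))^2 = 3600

Step 1. [(-5*((x + 3) + 8))^2 = 3600] 3600 ≥ 0, LHS is (·)² — take ±√, so sqrt: -5*((x + 3) + 8) = 60 or -60.
Step 2. [-5*((x + 3) + 8) = 60 or -60] LHS = -5·(…); ÷-5 both sides, so div: (x + 3) + 8 = -12 or 12.
Step 3. [(x + 3) + 8 = -12 or 12] 8 comes off first (subtract 8) ⇒ sub: x + 3 = -20 or 4.
Step 4. [x + 3 = -20 or 4] subtract 3: x sits inside (… + 3), so sub: x = -23 or 1.

Answer: x ∈ {-23, 1}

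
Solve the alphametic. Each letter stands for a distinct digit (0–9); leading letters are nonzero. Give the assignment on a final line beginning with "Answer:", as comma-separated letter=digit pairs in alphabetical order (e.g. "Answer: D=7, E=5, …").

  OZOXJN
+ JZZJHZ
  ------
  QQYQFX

Step 1. [col 1: N + Z ≡ X (mod 10)] N=5 is one option consistent with column 1 (N + Z ≡ X (mod 10), carry-in 0) — take it, so N=5.
Step 2. [col 1: N + Z ≡ X (mod 10)] X=3 is one option consistent with column 1 (N + Z ≡ X (mod 10), carry-in 0) — take it. So X=3.
Step 3. [col 1: N + Z ≡ X (mod 10)] column 1: given N=5, X=3, carry-in 0, and digits 3,5 already taken and all letters distinct, N+Z≡X (mod 10) forces Z=8. So Z=8.
Step 4. [col 2: J + H ≡ F (mod 10)] H=1 is one option consistent with column 2 (J + H ≡ F (mod 10), carry-in 1) — take it, so H=1.
Step 5. [col 2: J + H ≡ F (mod 10)] J=4 is one option consistent with column 2 (J + H ≡ F (mod 10), carry-in 1) — take it, so J=4.
Step 6. [col 2: J + H ≡ F (mod 10)] column 2 reads J+H+carry(1)=F with J=4, H=1; with digits 1,3,4,5,8 already taken and all letters distinct, the only value for F is 6, so F=6.
Step 7. [col 3: X + J ≡ Q (mod 10)] in column 3 we have X+J≡Q with carry-in 0; given X=3, J=4 and digits 1,3,4,5,6,8 already taken and all letters distinct, that pins Q to 7 ⇒ Q=7.
Step 8. [col 4: O + Z ≡ Y (mod 10)] from column 4 (Z=8, carry-in 0, digits 1,3,4,5,6,7,8 already taken and all letters distinct): Y must equal 0 ⇒ Y=0.
Step 9. [col 4: O + Z ≡ Y (mod 10)] column 4 reads O+Z+carry(0)=Y with Z=8, Y=0; with digits 0,1,3,4,5,6,7,8 already taken and all letters distinct, the only value for O is 2, so O=2.

Answer: F=6, H=1, J=4, N=5, O=2, Q=7, X=3, Y=0, Z=8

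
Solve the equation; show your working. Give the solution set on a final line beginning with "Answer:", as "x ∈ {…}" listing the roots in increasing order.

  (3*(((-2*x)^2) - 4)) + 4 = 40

Step 1. [(3*(((-2*x)^2) - 4)) + 4 = 40] subtract 4: x sits inside (… + 4) ⇒ sub: 3*(((-2*x)^2) - 4) = 36.
Step 2. [3*(((-2*x)^2) - 4) = 36] divide by the outer 3 ⇒ div: ((-2*x)^2) - 4 = 12.
Step 3. [((-2*x)^2) - 4 = 12] add 4: x sits inside (… - 4). So sub: (-2*x)^2 = 16.
Step 4. [(-2*x)^2 = 16] LHS squared, RHS 16 ≥ 0: apply √ (±). So sqrt: -2*x = 4 or -4.
Step 5. [-2*x = 4 or -4] leading coefficient -2: divide by -2 ⇒ div: x = -2 or 2.

Answer: x ∈ {-2, 2}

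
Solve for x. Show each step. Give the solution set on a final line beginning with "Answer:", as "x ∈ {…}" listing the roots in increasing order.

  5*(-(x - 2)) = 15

Step 1. [5*(-(x - 2)) = 15] 5·(inner) — divide through by 5 ⇒ div: -(x - 2) = 3.
Step 2. [-(x - 2) = 3] leading − — multiply by −1, so neg: x - 2 = -3.
Step 3. [x - 2 = -3] the outer -2 inverts by adding 2, so sub: x = -1.

Answer: x ∈ {-1}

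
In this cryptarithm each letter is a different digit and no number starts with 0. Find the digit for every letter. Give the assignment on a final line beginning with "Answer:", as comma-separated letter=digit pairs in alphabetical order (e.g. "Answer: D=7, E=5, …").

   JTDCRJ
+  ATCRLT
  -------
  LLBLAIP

Step 1. [col 1: J + T ≡ P (mod 10)] J=8 is one option consistent with column 1 (J + T ≡ P (mod 10), carry-in 0) — take it, so J=8.
Step 2. [L] L is the leading digit of a 7-digit sum of two 6-digit numbers; the final carry is exactly 1 ⇒ L=1.
Step 3. [col 1: J + T ≡ P (mod 10)] P=0 is one option consistent with column 1 (J + T ≡ P (mod 10), carry-in 0) — take it, so P=0.
Step 4. [col 1: J + T ≡ P (mod 10)] column 1 reads J+T+carry(0)=P with J=8, P=0; with digits 0,1,8 already taken and all letters distinct, the only value for T is 2, so T=2.
Step 5. [col 2: R + L ≡ I (mod 10)] no forcing yet in column 2 (carry-in 1); I=9 is free and consistent — try it, so I=9.
Step 6. [col 2: R + L ≡ I (mod 10)] from column 2 (L=1, I=9, carry-in 1, digits 0,1,2,8,9 already taken and all letters distinct): R must equal 7. So R=7.
Step 7. [col 3: C + R ≡ A (mod 10)] in column 3 we have C+R≡A with carry-in 0; given R=7 and digits 0,1,2,7,8,9 already taken and all letters distinct, that pins C to 6, so C=6.
Step 8. [col 3: C + R ≡ A (mod 10)] from column 3 (C=6, R=7, carry-in 0, digits 0,1,2,6,7,8,9 already taken and all letters distinct): A must equal 3 ⇒ A=3.
Step 9. [col 4: D + C ≡ L (mod 10)] column 4 reads D+C+carry(1)=L with C=6, L=1; with digits 0,1,2,3,6,7,8,9 already taken and all letters distinct, the only value for D is 4 ⇒ D=4.
Step 10. [col 5: T + T ≡ B (mod 10)] column 5: given T=2, carry-in 1, and digits 0,1,2,3,4,6,7,8,9 already taken and all letters distinct, T+T≡B (mod 10) forces B=5, so B=5.

Answer: A=3, B=5, C=6, D=4, I=9, J=8, L=1, P=0, R=7, T=2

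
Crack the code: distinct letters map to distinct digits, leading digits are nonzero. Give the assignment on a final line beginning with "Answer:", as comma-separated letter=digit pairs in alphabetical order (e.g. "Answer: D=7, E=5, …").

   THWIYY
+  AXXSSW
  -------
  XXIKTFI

Step 1. [col 1: Y + W ≡ I (mod 10)] no forcing yet in column 1 (carry-in 0); Y=7 is free and consistent — try it ⇒ Y=7.
Step 2. [X] adding two 6-digit numbers gives at most 6+1 digits, and here it does — X is that final carry and must be 1, so X=1.
Step 3. [col 1: Y + W ≡ I (mod 10)] W=8 is one option consistent with column 1 (Y + W ≡ I (mod 10), carry-in 0) — take it ⇒ W=8.
Step 4. [col 1: Y + W ≡ I (mod 10)] column 1 reads Y+W+carry(0)=I with Y=7, W=8; with digits 1,7,8 already taken and all letters distinct, the only value for I is 5, so I=5.
Step 5. [col 2: Y + S ≡ F (mod 10)] no forcing yet in column 2 (carry-in 1); S=6 is free and consistent — try it ⇒ S=6.
Step 6. [col 2: Y + S ≡ F (mod 10)] from column 2 (Y=7, S=6, carry-in 1, digits 1,5,6,7,8 already taken and all letters distinct): F must equal 4, so F=4.
Step 7. [col 3: I + S ≡ T (mod 10)] from column 3 (I=5, S=6, carry-in 1, digits 1,4,5,6,7,8 already taken and all letters distinct): T must equal 2. So T=2.
Step 8. [col 4: W + X ≡ K (mod 10)] from column 4 (W=8, X=1, carry-in 1, digits 1,2,4,5,6,7,8 already taken and all letters distinct): K must equal 0 ⇒ K=0.
Step 9. [col 5: H + X ≡ I (mod 10)] in column 5 we have H+X≡I with carry-in 1; given X=1, I=5 and digits 0,1,2,4,5,6,7,8 already taken and all letters distinct, that pins H to 3 ⇒ H=3.
Step 10. [col 6: T + A ≡ X (mod 10)] from column 6 (T=2, X=1, carry-in 0, digits 0,1,2,3,4,5,6,7,8 already taken and all letters distinct): A must equal 9 ⇒ A=9.

Answer: A=9, F=4, H=3, I=5, K=0, S=6, T=2, W=8, X=1, Y=7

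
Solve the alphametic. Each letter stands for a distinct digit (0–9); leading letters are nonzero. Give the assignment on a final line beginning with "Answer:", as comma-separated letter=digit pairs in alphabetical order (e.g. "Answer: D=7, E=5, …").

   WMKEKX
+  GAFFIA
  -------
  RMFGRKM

Step 1. [R] R is the leading digit of a 7-digit sum of two 6-digit numbers; the final carry is exactly 1. So R=1.
Step 2. [col 1: X + A ≡ M (mod 10)] no forcing yet in column 1 (carry-in 0); M=0 is free and consistent — try it, so M=0.
Step 3. [col 1: X + A ≡ M (mod 10)] no forcing yet in column 1 (carry-in 0); X=3 is free and consistent — try it ⇒ X=3.
Step 4. [col 1: X + A ≡ M (mod 10)] column 1: given X=3, M=0, carry-in 0, and digits 0,1,3 already taken and all letters distinct, X+A≡M (mod 10) forces A=7, so A=7.
Step 5. [col 2: K + I ≡ K (mod 10)] column 2 reads K+I+carry(1)=K with nothing yet; with digits 0,1,3,7 already taken and all letters distinct, the only value for I is 9 ⇒ I=9.
Step 6. [col 2: K + I ≡ K (mod 10)] several values work for K in column 2 (K + I ≡ K (mod 10), carry-in 1); try K=5 ⇒ K=5.
Step 7. [col 3: E + F ≡ R (mod 10)] F=8 is one option consistent with column 3 (E + F ≡ R (mod 10), carry-in 1) — take it ⇒ F=8.
Step 8. [col 3: E + F ≡ R (mod 10)] column 3: given F=8, R=1, carry-in 1, and digits 0,1,3,5,7,8,9 already taken and all letters distinct, E+F≡R (mod 10) forces E=2, so E=2.
Step 9. [col 4: K + F ≡ G (mod 10)] column 4: given K=5, F=8, carry-in 1, and digits 0,1,2,3,5,7,8,9 already taken and all letters distinct, K+F≡G (mod 10) forces G=4. So G=4.
Step 10. [col 6: W + G ≡ M (mod 10)] column 6: given G=4, M=0, carry-in 0, and digits 0,1,2,3,4,5,7,8,9 already taken and all letters distinct, W+G≡M (mod 10) forces W=6 ⇒ W=6.

Answer: A=7, E=2, F=8, G=4, I=9, K=5, M=0, R=1, W=6, X=3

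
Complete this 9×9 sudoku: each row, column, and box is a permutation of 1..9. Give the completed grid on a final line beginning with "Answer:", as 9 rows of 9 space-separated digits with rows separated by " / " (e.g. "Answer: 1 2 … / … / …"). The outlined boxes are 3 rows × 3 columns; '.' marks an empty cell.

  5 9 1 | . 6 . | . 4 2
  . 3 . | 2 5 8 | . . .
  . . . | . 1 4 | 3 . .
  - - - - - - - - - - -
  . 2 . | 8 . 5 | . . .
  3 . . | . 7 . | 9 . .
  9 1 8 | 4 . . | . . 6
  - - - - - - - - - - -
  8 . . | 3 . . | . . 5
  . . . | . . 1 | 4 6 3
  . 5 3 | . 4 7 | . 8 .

Step 1. [r7c6∈{2,6,9}] 9 has one home in col 6: r7c6, so r7c6=9.
Step 2. [r8c2∈{7}] r8c2 is down to just 7. So r8c2=7.
Step 3. [r8c1∈{2}] nothing but 2 survives at r8c1, so r8c1=2.
Step 4. [r6c7∈{2,5,7}] 5 has one home in col 7: r6c7. So r6c7=5.
Step 5. [r6c8∈{2,3,7}] across row 6, 7 lands solely at r6c8, so r6c8=7.
Step 6. [r4c7∈{1}] r4c7 has the single candidate 1 ⇒ r4c7=1.
Step 7. [r5c6∈{2,6}] 6 has one home in col 6: r5c6 ⇒ r5c6=6.
Step 8. [r5c2∈{4}] r5c2 has the single candidate 4, so r5c2=4.
Step 9. [r7c5∈{2}] r7c5's peers cover all but 2, so r7c5=2.
Step 10. [r7c2∈{6}] r7c2's peers cover all but 6 ⇒ r7c2=6.
Step 11. [r2c7∈{6,7}] r2c7 is the only open cell in col 7 admitting 6. So r2c7=6.
Step 12. [r3c4∈{7,9}] 9 has one home in col 4: r3c4, so r3c4=9.
Step 13. [r6c5∈{3}] r6c5 has the single candidate 3, so r6c5=3.
Step 14. [r2c8∈{1,9}] r2c8 is the only open cell in col 8 admitting 9. So r2c8=9.
Step 15. [r2c1∈{4,7}] across col 1, 4 lands solely at r2c1 ⇒ r2c1=4.
Step 16. [r2c3∈{7}] r2c3 has the single candidate 7. So r2c3=7.
Step 17. [r3c9∈{7,8}] 7 has one home in row 3: r3c9. So r3c9=7.
Step 18. [r4c3∈{6}] nothing but 6 survives at r4c3. So r4c3=6.
Step 19. [r7c8∈{1}] r7c8's peers cover all but 1 ⇒ r7c8=1.
Step 20. [r9c9∈{9}] r9c9 is down to just 9, so r9c9=9.
Step 21. [r5c4∈{1}] only 1 remains possible at r5c4, so r5c4=1.
Step 22. [r7c3∈{4}] only 4 remains possible at r7c3. So r7c3=4.
Step 23. [r6c6∈{2}] r6c6 has the single candidate 2. So r6c6=2.
Step 24. [r4c8∈{3}] nothing but 3 survives at r4c8, so r4c8=3.
Step 25. [r4c1∈{7}] r4c1 is down to just 7. So r4c1=7.
Step 26. [r9c1∈{1}] r9c1 is down to just 1, so r9c1=1.
Step 27. [r7c7∈{7}] r7c7 is down to just 7, so r7c7=7.
Step 28. [r8c5∈{8}] r8c5's peers cover all but 8 ⇒ r8c5=8.
Step 29. [r1c4∈{7}] r1c4's peers cover all but 7. So r1c4=7.
Step 30. [r5c8∈{2}] r5c8 is down to just 2. So r5c8=2.
Step 31. [r4c9∈{4}] r4c9 has the single candidate 4. So r4c9=4.
Step 32. [r3c8∈{5}] only 5 remains possible at r3c8 ⇒ r3c8=5.
Step 33. [r3c3∈{2}] nothing but 2 survives at r3c3, so r3c3=2.
Step 34. [r3c2∈{8}] r3c2 is down to just 8 ⇒ r3c2=8.
Step 35. [r9c7∈{2}] nothing but 2 survives at r9c7. So r9c7=2.
Step 36. [r5c9∈{8}] r5c9 has the single candidate 8, so r5c9=8.
Step 37. [r1c6∈{3}] r1c6 has the single candidate 3. So r1c6=3.
Step 38. [r1c7∈{8}] r1c7's peers cover all but 8 ⇒ r1c7=8.
Step 39. [r5c3∈{5}] nothing but 5 survives at r5c3 ⇒ r5c3=5.
Step 40. [r9c4∈{6}] r9c4 has the single candidate 6, so r9c4=6.
Step 41. [r3c1∈{6}] r3c1 is down to just 6 ⇒ r3c1=6.
Step 42. [r2c9∈{1}] only 1 remains possible at r2c9 ⇒ r2c9=1.
Step 43. [r8c4∈{5}] r8c4's peers cover all but 5, so r8c4=5.
Step 44. [r8c3∈{9}] r8c3 has the single candidate 9, so r8c3=9.
Step 45. [r4c5∈{9}] nothing but 9 survives at r4c5. So r4c5=9.

Answer: 5 9 1 7 6 3 8 4 2 / 4 3 7 2 5 8 6 9 1 / 6 8 2 9 1 4 3 5 7 / 7 2 6 8 9 5 1 3 4 / 3 4 5 1 7 6 9 2 8 / 9 1 8 4 3 2 5 7 6 / 8 6 4 3 2 9 7 1 5 / 2 7 9 5 8 1 4 6 3 / 1 5 3 6 4 7 2 8 9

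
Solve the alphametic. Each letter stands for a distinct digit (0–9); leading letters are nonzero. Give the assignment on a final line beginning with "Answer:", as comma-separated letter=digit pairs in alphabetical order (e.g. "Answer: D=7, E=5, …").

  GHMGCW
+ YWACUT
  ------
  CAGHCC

Step 1. [col 1: W + T ≡ C (mod 10)] column 1 (W + T ≡ C (mod 10), carry-in 0) doesn't pin T yet; pick T=4 and continue ⇒ T=4.
Step 2. [col 1: W + T ≡ C (mod 10)] column 1 (W + T ≡ C (mod 10), carry-in 0) doesn't pin W yet; pick W=3 and continue, so W=3.
Step 3. [col 1: W + T ≡ C (mod 10)] from column 1 (W=3, T=4, carry-in 0, digits 3,4 already taken and all letters distinct): C must equal 7. So C=7.
Step 4. [col 2: C + U ≡ C (mod 10)] column 2: given C=7, carry-in 0, and digits 3,4,7 already taken and all letters distinct, C+U≡C (mod 10) forces U=0 ⇒ U=0.
Step 5. [col 3: G + C ≡ H (mod 10)] column 3 (G + C ≡ H (mod 10), carry-in 0) doesn't pin H yet; pick H=8 and continue. So H=8.
Step 6. [col 3: G + C ≡ H (mod 10)] in column 3 we have G+C≡H with carry-in 0; given C=7, H=8 and digits 0,3,4,7,8 already taken and all letters distinct, that pins G to 1 ⇒ G=1.
Step 7. [col 4: M + A ≡ G (mod 10)] column 4 (M + A ≡ G (mod 10), carry-in 0) doesn't pin M yet; pick M=9 and continue, so M=9.
Step 8. [col 4: M + A ≡ G (mod 10)] column 4: given M=9, G=1, carry-in 0, and digits 0,1,3,4,7,8,9 already taken and all letters distinct, M+A≡G (mod 10) forces A=2, so A=2.
Step 9. [col 6: G + Y ≡ C (mod 10)] column 6 reads G+Y+carry(1)=C with G=1, C=7; with digits 0,1,2,3,4,7,8,9 already taken and all letters distinct, the only value for Y is 5. So Y=5.

Answer: A=2, C=7, G=1, H=8, M=9, T=4, U=0, W=3, Y=5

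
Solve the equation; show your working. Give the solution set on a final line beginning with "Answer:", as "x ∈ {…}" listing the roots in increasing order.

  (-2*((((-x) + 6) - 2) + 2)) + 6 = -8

Step 1. [(-2*((((-x) + 6) - 2) + 2)) + 6 = -8] the outer +6 inverts by subtracting 6 ⇒ sub: -2*((((-x) + 6) - 2) + 2) = -14.
Step 2. [-2*((((-x) + 6) - 2) + 2) = -14] -2 out front; divide by -2. So div: (((-x) + 6) - 2) + 2 = 7.
Step 3. [(((-x) + 6) - 2) + 2 = 7] +2 is outermost — subtract 2 both sides ⇒ sub: ((-x) + 6) - 2 = 5.
Step 4. [((-x) + 6) - 2 = 5] 2 comes off first (add 2), so sub: (-x) + 6 = 7.
Step 5. [(-x) + 6 = 7] +6 is outermost — subtract 6 both sides ⇒ sub: -x = 1.
Step 6. [-x = 1] flip signs both sides ⇒ neg: x = -1.

Answer: x ∈ {-1}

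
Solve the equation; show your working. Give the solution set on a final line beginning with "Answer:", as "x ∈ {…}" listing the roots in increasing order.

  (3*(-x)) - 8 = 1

Step 1. [(3*(-x)) - 8 = 1] peel the -8: add 8 from each side. So sub: 3*(-x) = 9.
Step 2. [3*(-x) = 9] LHS = 3·(…); ÷3 both sides. So div: -x = 3.
Step 3. [-x = 3] flip signs both sides, so neg: x = -3.

Answer: x ∈ {-3}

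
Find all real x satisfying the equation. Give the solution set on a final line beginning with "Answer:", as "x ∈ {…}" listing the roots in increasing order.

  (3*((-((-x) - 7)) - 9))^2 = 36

Step 1. [(3*((-((-x) - 7)) - 9))^2 = 36] √ both sides: 36 ≥ 0 gives two branches. So sqrt: 3*((-((-x) - 7)) - 9) = 6 or -6.
Step 2. [3*((-((-x) - 7)) - 9) = 6 or -6] 3·(inner) — divide through by 3. So div: (-((-x) - 7)) - 9 = 2 or -2.
Step 3. [(-((-x) - 7)) - 9 = 2 or -2] add 9: x sits inside (… - 9), so sub: -((-x) - 7) = 11 or 7.
Step 4. [-((-x) - 7) = 11 or 7] LHS negated; negate both sides ⇒ neg: (-x) - 7 = -11 or -7.
Step 5. [(-x) - 7 = -11 or -7] -7 is outermost — add 7 both sides ⇒ sub: -x = -4 or 0.
Step 6. [-x = -4 or 0] LHS negated; negate both sides, so neg: x = 4 or 0.

Answer: x ∈ {0, 4}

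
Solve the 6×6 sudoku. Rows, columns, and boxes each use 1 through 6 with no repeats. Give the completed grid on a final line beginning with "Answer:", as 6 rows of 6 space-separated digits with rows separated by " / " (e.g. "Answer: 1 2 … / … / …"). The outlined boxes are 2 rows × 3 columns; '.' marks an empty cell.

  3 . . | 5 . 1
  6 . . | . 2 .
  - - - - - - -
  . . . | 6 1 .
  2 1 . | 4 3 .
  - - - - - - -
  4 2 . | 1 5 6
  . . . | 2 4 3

Step 1. [r3c1∈{5}] r3c1 is down to just 5 ⇒ r3c1=5.
Step 2. [r1c2∈{4}] r1c2's peers cover all but 4. So r1c2=4.
Step 3. [r2c2∈{5}] nothing but 5 survives at r2c2, so r2c2=5.
Step 4. [r6c3∈{1,5,6}] r6c3 is the only open cell in row 6 admitting 5. So r6c3=5.
Step 5. [r5c3∈{3}] r5c3 has the single candidate 3 ⇒ r5c3=3.
Step 6. [r2c4∈{3}] only 3 remains possible at r2c4 ⇒ r2c4=3.
Step 7. [r3c2∈{3}] r3c2's peers cover all but 3, so r3c2=3.
Step 8. [r1c3∈{2}] r1c3's peers cover all but 2. So r1c3=2.
Step 9. [r4c3∈{6}] nothing but 6 survives at r4c3, so r4c3=6.
Step 10. [r6c1∈{1}] r6c1 is down to just 1. So r6c1=1.
Step 11. [r1c5∈{6}] only 6 remains possible at r1c5 ⇒ r1c5=6.
Step 12. [r4c6∈{5}] r4c6 has the single candidate 5 ⇒ r4c6=5.
Step 13. [r2c6∈{4}] only 4 remains possible at r2c6, so r2c6=4.
Step 14. [r2c3∈{1}] nothing but 1 survives at r2c3, so r2c3=1.
Step 15. [r3c3∈{4}] only 4 remains possible at r3c3. So r3c3=4.
Step 16. [r3c6∈{2}] r3c6's peers cover all but 2, so r3c6=2.
Step 17. [r6c2∈{6}] r6c2 has the single candidate 6 ⇒ r6c2=6.

Answer: 3 4 2 5 6 1 / 6 5 1 3 2 4 / 5 3 4 6 1 2 / 2 1 6 4 3 5 / 4 2 3 1 5 6 / 1 6 5 2 4 3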